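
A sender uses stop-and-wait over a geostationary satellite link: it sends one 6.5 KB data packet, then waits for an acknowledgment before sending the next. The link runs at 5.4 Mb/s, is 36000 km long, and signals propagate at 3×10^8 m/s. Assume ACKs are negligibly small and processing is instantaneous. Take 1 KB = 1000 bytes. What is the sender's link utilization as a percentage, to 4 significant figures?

3.858 %

t_tx = L/R = 52000/5400000 = 0.00962963 s.
t_prop = 36000000/300000000 = 0.12 s; RTT = 0.24 s.
Cycle = t_tx + RTT = 0.24963 s.
Utilization = t_tx / cycle = 0.00962963/0.24963 = 3.858 %.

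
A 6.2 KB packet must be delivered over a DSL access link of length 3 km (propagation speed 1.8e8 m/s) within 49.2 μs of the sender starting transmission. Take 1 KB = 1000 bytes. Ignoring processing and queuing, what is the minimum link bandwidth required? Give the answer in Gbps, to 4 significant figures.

1.525 Gbps

L = 49600 bits.
Propagation delay = 3000 / 180000000 = 16.6667 μs.
Transmission budget = 49.2 − 16.6667 = 32.5333 μs.
R ≥ L / t_tx = 49600 bits / 3.25333e-05 s = 1.525 Gbps.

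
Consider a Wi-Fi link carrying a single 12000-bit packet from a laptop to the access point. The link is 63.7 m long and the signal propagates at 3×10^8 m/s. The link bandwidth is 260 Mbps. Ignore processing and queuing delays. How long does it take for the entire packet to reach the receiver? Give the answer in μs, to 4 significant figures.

Transmission delay = L/R = 12000 / 260000000 = 46.1538 μs.
Propagation delay = d/s = 63.7 m / 300000000 m/s = 0.212333 μs.
Total = 46.37 μs.

46.37 μs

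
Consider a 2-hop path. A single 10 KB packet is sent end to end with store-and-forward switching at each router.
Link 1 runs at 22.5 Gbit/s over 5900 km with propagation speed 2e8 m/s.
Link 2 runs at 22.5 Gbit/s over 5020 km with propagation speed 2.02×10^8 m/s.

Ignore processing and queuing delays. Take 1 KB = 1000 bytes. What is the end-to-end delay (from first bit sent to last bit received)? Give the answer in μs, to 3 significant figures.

54400 μs

L = 80000 bits.
Transmission delay per hop = L/R = 80000/22500000000 = 3.55556 μs; 2 hops → 7.11111 μs.
Propagation delays (d/s per hop): 29500, 24851.5 μs; sum = 54351.5 μs.
End-to-end = 54400 μs.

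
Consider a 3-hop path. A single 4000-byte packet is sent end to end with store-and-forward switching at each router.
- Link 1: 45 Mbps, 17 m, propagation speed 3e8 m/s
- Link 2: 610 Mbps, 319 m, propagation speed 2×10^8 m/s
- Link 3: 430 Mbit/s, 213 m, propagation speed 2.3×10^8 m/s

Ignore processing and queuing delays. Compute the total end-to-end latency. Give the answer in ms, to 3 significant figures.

L = 4000 × 8 = 32000 bits.
Transmission delays (L/R per hop): 0.711111, 0.052459, 0.0744186 ms; sum = 0.837989 ms.
Propagation delays (d/s per hop): 5.66667e-05, 0.001595, 0.000926087 ms; sum = 0.00257775 ms.
End-to-end = 0.841 ms.

0.841 ms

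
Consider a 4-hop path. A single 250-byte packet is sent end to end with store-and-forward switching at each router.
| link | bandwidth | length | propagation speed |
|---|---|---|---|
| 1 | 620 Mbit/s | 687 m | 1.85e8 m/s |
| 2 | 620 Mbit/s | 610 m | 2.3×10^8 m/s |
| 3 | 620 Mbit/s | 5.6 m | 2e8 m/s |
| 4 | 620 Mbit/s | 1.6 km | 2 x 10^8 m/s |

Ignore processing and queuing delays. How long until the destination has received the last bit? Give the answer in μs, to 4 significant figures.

L = 250 × 8 = 2000 bits.
Transmission delay per hop = L/R = 2000/620000000 = 3.22581 μs; 4 hops → 12.9032 μs.
Propagation delays (d/s per hop): 3.71351, 2.65217, 0.028, 8 μs; sum = 14.3937 μs.
End-to-end = 27.30 μs.

27.30 μs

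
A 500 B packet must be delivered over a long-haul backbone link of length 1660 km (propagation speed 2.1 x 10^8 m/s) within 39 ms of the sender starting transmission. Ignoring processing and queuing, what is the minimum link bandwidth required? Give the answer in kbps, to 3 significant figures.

129 kbps

L = 4000 bits.
Propagation delay = 1660000 / 210000000 = 7.90476 ms.
Transmission budget = 39 − 7.90476 = 31.0952 ms.
R ≥ L / t_tx = 4000 bits / 0.0310952 s = 129 kbps.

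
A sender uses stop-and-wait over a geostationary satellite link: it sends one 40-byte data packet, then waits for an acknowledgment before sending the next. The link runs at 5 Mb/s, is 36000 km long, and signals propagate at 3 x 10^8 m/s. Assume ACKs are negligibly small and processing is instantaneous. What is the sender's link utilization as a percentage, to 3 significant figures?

t_tx = L/R = 320/5000000 = 6.4e-05 s.
t_prop = 36000000/300000000 = 0.12 s; RTT = 0.24 s.
Cycle = t_tx + RTT = 0.240064 s.
Utilization = t_tx / cycle = 6.4e-05/0.240064 = 0.0267 %.

0.0267 %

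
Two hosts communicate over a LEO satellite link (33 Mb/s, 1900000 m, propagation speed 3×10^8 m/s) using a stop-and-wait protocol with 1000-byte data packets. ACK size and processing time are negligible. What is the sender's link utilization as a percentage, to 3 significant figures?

t_tx = L/R = 8000/33000000 = 0.000242424 s.
t_prop = 1900000/300000000 = 0.00633333 s; RTT = 0.0126667 s.
Cycle = t_tx + RTT = 0.0129091 s.
Utilization = t_tx / cycle = 0.000242424/0.0129091 = 1.88 %.

1.88 %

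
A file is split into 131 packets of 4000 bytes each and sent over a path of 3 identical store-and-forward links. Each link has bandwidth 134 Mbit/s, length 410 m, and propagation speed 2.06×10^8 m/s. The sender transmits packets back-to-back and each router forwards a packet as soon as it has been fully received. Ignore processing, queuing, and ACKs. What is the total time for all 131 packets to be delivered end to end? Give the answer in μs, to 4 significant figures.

31770 μs

Per-hop transmission t_tx = L/R = 32000/134000000 = 238.806 μs.
Per-hop propagation t_prop = 410/206000000 = 1.99029 μs.
Pipeline fill: first packet needs 3·t_tx to clear all hops; remaining 130 packets each add one t_tx.
Total = (3+131-1)·t_tx + 3·t_prop = 133·238.806 + 3·1.99029 = 31770 μs.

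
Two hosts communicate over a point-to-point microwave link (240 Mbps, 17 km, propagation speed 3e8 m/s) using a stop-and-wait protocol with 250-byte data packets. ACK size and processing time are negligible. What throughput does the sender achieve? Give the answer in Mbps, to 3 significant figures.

t_tx = L/R = 2000/240000000 = 8.33333e-06 s.
t_prop = 17000/300000000 = 5.66667e-05 s; RTT = 0.000113333 s.
Cycle = t_tx + RTT = 0.000121667 s.
Throughput = L / cycle = 2000 / 0.000121667 = 16.4 Mbps.

16.4 Mbps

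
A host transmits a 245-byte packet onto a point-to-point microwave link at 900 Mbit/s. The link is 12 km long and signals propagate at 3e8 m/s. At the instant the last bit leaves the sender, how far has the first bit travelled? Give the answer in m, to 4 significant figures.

653.3 m

t_tx = L/R = 1960/900000000 = 2.17778e-06 s.
Distance = s × t_tx = 300000000 × 2.17778e-06 = 653.3 m.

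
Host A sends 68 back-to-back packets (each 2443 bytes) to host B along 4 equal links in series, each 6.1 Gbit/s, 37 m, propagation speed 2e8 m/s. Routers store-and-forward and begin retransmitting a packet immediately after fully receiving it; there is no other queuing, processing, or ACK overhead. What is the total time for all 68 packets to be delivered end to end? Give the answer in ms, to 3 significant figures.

0.228 ms

Per-hop transmission t_tx = L/R = 19544/6100000000 = 0.00320393 ms.
Per-hop propagation t_prop = 37/200000000 = 0.000185 ms.
Pipeline fill: first packet needs 4·t_tx to clear all hops; remaining 67 packets each add one t_tx.
Total = (4+68-1)·t_tx + 4·t_prop = 71·0.00320393 + 4·0.000185 = 0.228 ms.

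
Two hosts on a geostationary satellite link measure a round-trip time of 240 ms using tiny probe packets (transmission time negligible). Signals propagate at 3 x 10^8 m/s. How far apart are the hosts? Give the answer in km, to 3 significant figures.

One-way propagation = RTT/2 = 120 ms.
d = s × t = 300000000 × 0.12 = 36000 km.

36000 km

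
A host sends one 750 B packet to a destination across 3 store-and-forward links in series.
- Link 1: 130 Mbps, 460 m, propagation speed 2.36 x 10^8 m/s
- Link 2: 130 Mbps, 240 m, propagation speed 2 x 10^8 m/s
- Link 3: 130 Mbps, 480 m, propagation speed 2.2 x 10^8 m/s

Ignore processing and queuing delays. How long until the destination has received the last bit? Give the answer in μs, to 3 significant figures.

L = 750 × 8 = 6000 bits.
Transmission delay per hop = L/R = 6000/130000000 = 46.1538 μs; 3 hops → 138.462 μs.
Propagation delays (d/s per hop): 1.94915, 1.2, 2.18182 μs; sum = 5.33097 μs.
End-to-end = 144 μs.

144 μs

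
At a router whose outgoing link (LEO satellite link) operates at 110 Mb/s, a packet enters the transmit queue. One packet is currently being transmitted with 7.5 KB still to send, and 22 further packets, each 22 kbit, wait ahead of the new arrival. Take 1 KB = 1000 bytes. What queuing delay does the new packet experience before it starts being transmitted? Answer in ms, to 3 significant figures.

4.95 ms

Each queued packet: L/R = 22000/110000000 = 0.2 ms.
22 queued → 4.4 ms.
Plus remaining 60000 bits of current packet: 0.545455 ms.
Queuing delay = 4.95 ms.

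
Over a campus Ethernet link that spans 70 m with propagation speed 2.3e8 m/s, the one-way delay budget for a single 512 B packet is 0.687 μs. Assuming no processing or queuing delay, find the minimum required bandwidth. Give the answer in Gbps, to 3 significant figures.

10.7 Gbps

L = 4096 bits.
Propagation delay = 70 / 2.3e+08 = 0.304348 μs.
Transmission budget = 0.687 − 0.304348 = 0.382652 μs.
R ≥ L / t_tx = 4096 bits / 3.82652e-07 s = 10.7 Gbps.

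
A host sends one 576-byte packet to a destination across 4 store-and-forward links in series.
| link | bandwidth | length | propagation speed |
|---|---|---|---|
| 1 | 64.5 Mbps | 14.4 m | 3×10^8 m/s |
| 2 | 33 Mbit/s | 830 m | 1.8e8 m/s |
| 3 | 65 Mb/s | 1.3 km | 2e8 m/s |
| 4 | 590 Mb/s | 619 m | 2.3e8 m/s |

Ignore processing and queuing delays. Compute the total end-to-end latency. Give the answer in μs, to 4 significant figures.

303.6 μs

L = 576 × 8 = 4608 bits.
Transmission delays (L/R per hop): 71.4419, 139.636, 70.8923, 7.81017 μs; sum = 289.781 μs.
Propagation delays (d/s per hop): 0.048, 4.61111, 6.5, 2.6913 μs; sum = 13.8504 μs.
End-to-end = 303.6 μs.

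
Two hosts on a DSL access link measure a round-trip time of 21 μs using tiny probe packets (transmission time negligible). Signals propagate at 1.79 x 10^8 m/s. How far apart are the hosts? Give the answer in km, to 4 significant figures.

1.880 km

One-way propagation = RTT/2 = 10.5 μs.
d = s × t = 179000000 × 1.05e-05 = 1.880 km.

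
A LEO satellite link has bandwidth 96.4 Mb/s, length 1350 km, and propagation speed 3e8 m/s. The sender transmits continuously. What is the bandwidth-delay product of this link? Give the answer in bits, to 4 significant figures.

Propagation delay = 1350000 / 300000000 = 0.0045 s.
BDP = R × t_prop = 96400000 × 0.0045 = 433800 bits.

433800 bits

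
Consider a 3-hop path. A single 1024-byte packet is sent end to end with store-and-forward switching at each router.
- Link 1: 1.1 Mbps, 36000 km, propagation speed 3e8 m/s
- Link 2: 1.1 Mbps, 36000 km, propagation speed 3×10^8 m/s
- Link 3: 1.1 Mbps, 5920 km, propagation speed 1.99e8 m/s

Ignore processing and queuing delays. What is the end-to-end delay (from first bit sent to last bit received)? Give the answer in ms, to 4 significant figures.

L = 1024 × 8 = 8192 bits.
Transmission delay per hop = L/R = 8192/1100000 = 7.44727 ms; 3 hops → 22.3418 ms.
Propagation delays (d/s per hop): 120, 120, 29.7487 ms; sum = 269.749 ms.
End-to-end = 292.1 ms.

292.1 ms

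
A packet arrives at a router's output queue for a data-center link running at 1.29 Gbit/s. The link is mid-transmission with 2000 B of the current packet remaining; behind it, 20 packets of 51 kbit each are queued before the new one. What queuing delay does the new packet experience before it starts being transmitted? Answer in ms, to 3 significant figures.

Each queued packet: L/R = 51000/1290000000 = 0.0395349 ms.
20 queued → 0.790698 ms.
Plus remaining 16000 bits of current packet: 0.0124031 ms.
Queuing delay = 0.803 ms.

0.803 ms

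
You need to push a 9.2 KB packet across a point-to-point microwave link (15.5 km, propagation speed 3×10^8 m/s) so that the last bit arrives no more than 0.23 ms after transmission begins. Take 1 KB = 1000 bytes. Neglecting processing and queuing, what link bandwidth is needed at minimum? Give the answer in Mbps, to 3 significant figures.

413 Mbps

L = 73600 bits.
Propagation delay = 15500 / 300000000 = 0.0516667 ms.
Transmission budget = 0.23 − 0.0516667 = 0.178333 ms.
R ≥ L / t_tx = 73600 bits / 0.000178333 s = 413 Mbps.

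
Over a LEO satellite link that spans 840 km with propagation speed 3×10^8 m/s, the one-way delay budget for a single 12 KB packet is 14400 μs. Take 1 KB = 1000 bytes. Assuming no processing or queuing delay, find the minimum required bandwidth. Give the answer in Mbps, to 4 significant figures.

L = 96000 bits.
Propagation delay = 840000 / 300000000 = 2800 μs.
Transmission budget = 14400 − 2800 = 11600 μs.
R ≥ L / t_tx = 96000 bits / 0.0116 s = 8.276 Mbps.

8.276 Mbps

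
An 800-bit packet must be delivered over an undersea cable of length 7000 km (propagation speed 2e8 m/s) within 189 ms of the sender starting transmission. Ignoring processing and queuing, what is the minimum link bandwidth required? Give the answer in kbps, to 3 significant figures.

Propagation delay = 7000000 / 200000000 = 35 ms.
Transmission budget = 189 − 35 = 154 ms.
R ≥ L / t_tx = 800 bits / 0.154 s = 5.19 kbps.

5.19 kbps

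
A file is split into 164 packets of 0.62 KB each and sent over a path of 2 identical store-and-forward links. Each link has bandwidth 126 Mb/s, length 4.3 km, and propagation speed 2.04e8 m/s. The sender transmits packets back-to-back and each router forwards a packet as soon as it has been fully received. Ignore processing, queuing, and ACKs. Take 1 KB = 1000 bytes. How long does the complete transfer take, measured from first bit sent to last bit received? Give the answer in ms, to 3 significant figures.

6.54 ms

Per-hop transmission t_tx = L/R = 4960/126000000 = 0.0393651 ms.
Per-hop propagation t_prop = 4300/204000000 = 0.0210784 ms.
Pipeline fill: first packet needs 2·t_tx to clear all hops; remaining 163 packets each add one t_tx.
Total = (2+164-1)·t_tx + 2·t_prop = 165·0.0393651 + 2·0.0210784 = 6.54 ms.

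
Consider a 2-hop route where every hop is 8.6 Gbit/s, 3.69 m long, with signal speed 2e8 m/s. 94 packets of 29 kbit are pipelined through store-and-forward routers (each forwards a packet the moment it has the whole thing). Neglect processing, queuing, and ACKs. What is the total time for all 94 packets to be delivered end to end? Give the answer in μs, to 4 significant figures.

320.4 μs

Per-hop transmission t_tx = L/R = 29000/8600000000 = 3.37209 μs.
Per-hop propagation t_prop = 3.69/200000000 = 0.01845 μs.
Pipeline fill: first packet needs 2·t_tx to clear all hops; remaining 93 packets each add one t_tx.
Total = (2+94-1)·t_tx + 2·t_prop = 95·3.37209 + 2·0.01845 = 320.4 μs.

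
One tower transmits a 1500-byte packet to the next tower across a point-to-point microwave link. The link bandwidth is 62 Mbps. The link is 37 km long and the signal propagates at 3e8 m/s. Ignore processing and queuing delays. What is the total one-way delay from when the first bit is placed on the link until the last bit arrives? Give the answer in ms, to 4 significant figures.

L = 1500 × 8 = 12000 bits.
Transmission delay = L/R = 12000 / 62000000 = 0.193548 ms.
Propagation delay = d/s = 37000 m / 300000000 m/s = 0.123333 ms.
Total = 0.3169 ms.

0.3169 ms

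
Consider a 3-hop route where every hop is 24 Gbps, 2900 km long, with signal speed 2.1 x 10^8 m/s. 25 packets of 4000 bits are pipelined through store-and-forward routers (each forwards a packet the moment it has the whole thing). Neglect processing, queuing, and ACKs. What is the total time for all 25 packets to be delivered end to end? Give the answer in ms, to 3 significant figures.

Per-hop transmission t_tx = L/R = 4000/24000000000 = 0.000166667 ms.
Per-hop propagation t_prop = 2900000/210000000 = 13.8095 ms.
Pipeline fill: first packet needs 3·t_tx to clear all hops; remaining 24 packets each add one t_tx.
Total = (3+25-1)·t_tx + 3·t_prop = 27·0.000166667 + 3·13.8095 = 41.4 ms.

41.4 ms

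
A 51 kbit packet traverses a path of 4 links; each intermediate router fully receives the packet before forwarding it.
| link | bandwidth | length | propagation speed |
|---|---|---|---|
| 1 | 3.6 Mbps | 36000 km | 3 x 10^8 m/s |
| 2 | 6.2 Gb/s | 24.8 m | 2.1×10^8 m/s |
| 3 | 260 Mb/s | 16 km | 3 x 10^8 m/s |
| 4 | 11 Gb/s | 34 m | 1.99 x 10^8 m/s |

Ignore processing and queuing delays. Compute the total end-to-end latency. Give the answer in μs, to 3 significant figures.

L = 51000 bits.
Transmission delays (L/R per hop): 14166.7, 8.22581, 196.154, 4.63636 μs; sum = 14375.7 μs.
Propagation delays (d/s per hop): 120000, 0.118095, 53.3333, 0.170854 μs; sum = 120054 μs.
End-to-end = 134000 μs.

134000 μs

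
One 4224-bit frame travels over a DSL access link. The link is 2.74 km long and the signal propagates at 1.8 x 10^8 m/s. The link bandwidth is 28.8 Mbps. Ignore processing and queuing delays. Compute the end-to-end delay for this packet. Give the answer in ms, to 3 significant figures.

0.162 ms

Transmission delay = L/R = 4224 / 28800000 = 0.146667 ms.
Propagation delay = d/s = 2740 m / 180000000 m/s = 0.0152222 ms.
Total = 0.162 ms.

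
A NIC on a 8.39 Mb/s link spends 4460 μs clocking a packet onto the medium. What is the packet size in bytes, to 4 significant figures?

4677 bytes

L = R × t_tx = 8390000 b/s × 0.00446 s = 37419.4 bits.
In bytes: 37419.4 / 8 = 4677 bytes.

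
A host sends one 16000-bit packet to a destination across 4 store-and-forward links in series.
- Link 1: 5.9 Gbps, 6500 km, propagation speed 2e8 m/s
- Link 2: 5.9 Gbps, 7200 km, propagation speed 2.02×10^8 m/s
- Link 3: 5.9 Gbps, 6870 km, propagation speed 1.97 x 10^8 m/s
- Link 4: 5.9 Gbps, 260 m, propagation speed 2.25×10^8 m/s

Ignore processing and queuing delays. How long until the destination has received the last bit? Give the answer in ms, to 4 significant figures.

Transmission delay per hop = L/R = 16000/5900000000 = 0.00271186 ms; 4 hops → 0.0108475 ms.
Propagation delays (d/s per hop): 32.5, 35.6436, 34.8731, 0.00115556 ms; sum = 103.018 ms.
End-to-end = 103.0 ms.

103.0 ms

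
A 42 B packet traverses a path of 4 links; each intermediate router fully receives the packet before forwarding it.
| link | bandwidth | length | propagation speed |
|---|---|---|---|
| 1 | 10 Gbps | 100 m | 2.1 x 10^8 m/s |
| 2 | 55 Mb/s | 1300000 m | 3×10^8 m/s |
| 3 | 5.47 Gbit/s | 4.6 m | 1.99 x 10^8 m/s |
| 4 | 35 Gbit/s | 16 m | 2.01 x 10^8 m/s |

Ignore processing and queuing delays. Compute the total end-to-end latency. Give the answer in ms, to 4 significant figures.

L = 42 × 8 = 336 bits.
Transmission delays (L/R per hop): 3.36e-05, 0.00610909, 6.1426e-05, 9.6e-06 ms; sum = 0.00621372 ms.
Propagation delays (d/s per hop): 0.00047619, 4.33333, 2.31156e-05, 7.9602e-05 ms; sum = 4.33391 ms.
End-to-end = 4.340 ms.

4.340 ms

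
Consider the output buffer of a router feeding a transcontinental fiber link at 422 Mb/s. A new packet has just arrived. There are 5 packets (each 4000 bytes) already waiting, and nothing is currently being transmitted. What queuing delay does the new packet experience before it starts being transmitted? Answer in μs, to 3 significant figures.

Each queued packet: L/R = 32000/422000000 = 75.8294 μs.
5 queued → 379.147 μs.
Queuing delay = 379 μs.

379 μs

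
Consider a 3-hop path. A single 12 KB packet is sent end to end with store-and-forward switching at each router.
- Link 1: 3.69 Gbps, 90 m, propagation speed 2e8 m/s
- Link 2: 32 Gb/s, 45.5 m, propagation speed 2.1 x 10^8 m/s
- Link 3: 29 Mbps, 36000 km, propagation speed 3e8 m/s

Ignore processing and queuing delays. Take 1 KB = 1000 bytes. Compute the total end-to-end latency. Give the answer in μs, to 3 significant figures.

123000 μs

L = 96000 bits.
Transmission delays (L/R per hop): 26.0163, 3, 3310.34 μs; sum = 3339.36 μs.
Propagation delays (d/s per hop): 0.45, 0.216667, 120000 μs; sum = 120001 μs.
End-to-end = 123000 μs.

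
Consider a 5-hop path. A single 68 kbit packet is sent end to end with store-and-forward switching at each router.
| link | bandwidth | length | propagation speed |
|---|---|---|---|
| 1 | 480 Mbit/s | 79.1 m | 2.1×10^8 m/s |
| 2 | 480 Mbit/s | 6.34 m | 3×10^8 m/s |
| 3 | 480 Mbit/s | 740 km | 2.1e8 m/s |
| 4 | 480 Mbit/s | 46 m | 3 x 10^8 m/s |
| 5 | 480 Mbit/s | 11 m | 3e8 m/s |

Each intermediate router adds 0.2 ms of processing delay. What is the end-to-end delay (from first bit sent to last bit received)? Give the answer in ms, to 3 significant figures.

L = 68000 bits.
Transmission delay per hop = L/R = 68000/480000000 = 0.141667 ms; 5 hops → 0.708333 ms.
Propagation delays (d/s per hop): 0.000376667, 2.11333e-05, 3.52381, 0.000153333, 3.66667e-05 ms; sum = 3.5244 ms.
Processing at 4 router(s): 4 × 0.2 ms = 0.8 ms.
End-to-end = 5.03 ms.

5.03 ms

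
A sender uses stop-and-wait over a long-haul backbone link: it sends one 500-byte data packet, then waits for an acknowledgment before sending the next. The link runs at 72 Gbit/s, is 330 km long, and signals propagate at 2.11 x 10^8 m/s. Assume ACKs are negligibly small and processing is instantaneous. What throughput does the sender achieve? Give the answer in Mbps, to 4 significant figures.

1.279 Mbps

t_tx = L/R = 4000/72000000000 = 5.55556e-08 s.
t_prop = 330000/211000000 = 0.00156398 s; RTT = 0.00312796 s.
Cycle = t_tx + RTT = 0.00312802 s.
Throughput = L / cycle = 4000 / 0.00312802 = 1.279 Mbps.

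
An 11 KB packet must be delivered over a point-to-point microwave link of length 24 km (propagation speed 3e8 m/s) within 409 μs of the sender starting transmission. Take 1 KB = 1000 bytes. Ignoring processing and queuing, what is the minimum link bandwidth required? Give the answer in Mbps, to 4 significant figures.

267.5 Mbps

L = 88000 bits.
Propagation delay = 24000 / 300000000 = 80 μs.
Transmission budget = 409 − 80 = 329 μs.
R ≥ L / t_tx = 88000 bits / 0.000329 s = 267.5 Mbps.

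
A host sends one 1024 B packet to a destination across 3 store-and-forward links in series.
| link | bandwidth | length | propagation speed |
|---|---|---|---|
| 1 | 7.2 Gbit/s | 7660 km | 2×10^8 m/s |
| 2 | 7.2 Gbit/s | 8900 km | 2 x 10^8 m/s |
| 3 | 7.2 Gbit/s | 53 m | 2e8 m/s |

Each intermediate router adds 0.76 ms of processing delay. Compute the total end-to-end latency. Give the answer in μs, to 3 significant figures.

84300 μs

L = 1024 × 8 = 8192 bits.
Transmission delay per hop = L/R = 8192/7200000000 = 1.13778 μs; 3 hops → 3.41333 μs.
Propagation delays (d/s per hop): 38300, 44500, 0.265 μs; sum = 82800.3 μs.
Processing at 2 router(s): 2 × 0.76 ms = 1520 μs.
End-to-end = 84300 μs.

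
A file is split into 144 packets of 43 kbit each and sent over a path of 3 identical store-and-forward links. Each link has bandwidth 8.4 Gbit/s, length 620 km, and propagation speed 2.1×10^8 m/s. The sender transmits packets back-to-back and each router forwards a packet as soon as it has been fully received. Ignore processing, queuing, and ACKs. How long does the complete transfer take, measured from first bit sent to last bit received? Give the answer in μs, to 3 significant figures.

9600 μs

Per-hop transmission t_tx = L/R = 43000/8400000000 = 5.11905 μs.
Per-hop propagation t_prop = 620000/210000000 = 2952.38 μs.
Pipeline fill: first packet needs 3·t_tx to clear all hops; remaining 143 packets each add one t_tx.
Total = (3+144-1)·t_tx + 3·t_prop = 146·5.11905 + 3·2952.38 = 9600 μs.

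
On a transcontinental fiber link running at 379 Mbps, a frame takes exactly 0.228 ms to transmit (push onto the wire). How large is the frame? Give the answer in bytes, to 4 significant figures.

L = R × t_tx = 379000000 b/s × 0.000228 s = 86412 bits.
In bytes: 86412 / 8 = 10800 bytes.

10800 bytes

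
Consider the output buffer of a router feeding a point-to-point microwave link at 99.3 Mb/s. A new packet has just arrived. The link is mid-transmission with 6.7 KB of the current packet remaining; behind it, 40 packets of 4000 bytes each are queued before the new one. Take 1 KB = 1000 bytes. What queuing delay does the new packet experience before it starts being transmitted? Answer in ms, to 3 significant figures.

13.4 ms

Each queued packet: L/R = 32000/99300000 = 0.322256 ms.
40 queued → 12.8902 ms.
Plus remaining 53600 bits of current packet: 0.539778 ms.
Queuing delay = 13.4 ms.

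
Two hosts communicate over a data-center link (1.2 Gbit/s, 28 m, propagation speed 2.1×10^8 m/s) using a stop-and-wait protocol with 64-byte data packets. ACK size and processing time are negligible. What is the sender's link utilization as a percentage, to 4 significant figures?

t_tx = L/R = 512/1200000000 = 4.26667e-07 s.
t_prop = 28/210000000 = 1.33333e-07 s; RTT = 2.66667e-07 s.
Cycle = t_tx + RTT = 6.93333e-07 s.
Utilization = t_tx / cycle = 4.26667e-07/6.93333e-07 = 61.54 %.

61.54 %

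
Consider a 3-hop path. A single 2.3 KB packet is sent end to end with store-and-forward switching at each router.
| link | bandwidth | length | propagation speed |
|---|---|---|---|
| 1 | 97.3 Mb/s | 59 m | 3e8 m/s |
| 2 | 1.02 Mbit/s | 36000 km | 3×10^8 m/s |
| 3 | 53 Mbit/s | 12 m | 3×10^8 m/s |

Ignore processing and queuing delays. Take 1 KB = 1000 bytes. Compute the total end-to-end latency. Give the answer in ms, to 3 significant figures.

139 ms

L = 18400 bits.
Transmission delays (L/R per hop): 0.189106, 18.0392, 0.34717 ms; sum = 18.5755 ms.
Propagation delays (d/s per hop): 0.000196667, 120, 4e-05 ms; sum = 120 ms.
End-to-end = 139 ms.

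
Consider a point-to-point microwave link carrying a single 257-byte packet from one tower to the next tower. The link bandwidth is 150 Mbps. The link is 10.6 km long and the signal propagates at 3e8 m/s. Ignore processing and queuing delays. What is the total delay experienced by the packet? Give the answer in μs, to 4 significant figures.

L = 257 × 8 = 2056 bits.
Transmission delay = L/R = 2056 / 150000000 = 13.7067 μs.
Propagation delay = d/s = 10600 m / 300000000 m/s = 35.3333 μs.
Total = 49.04 μs.

49.04 μs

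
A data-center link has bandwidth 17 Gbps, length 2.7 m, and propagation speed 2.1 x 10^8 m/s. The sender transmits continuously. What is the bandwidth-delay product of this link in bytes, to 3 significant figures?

27.3 bytes

Propagation delay = 2.7 / 210000000 = 1.28571e-08 s.
BDP = R × t_prop = 17000000000 × 1.28571e-08 = 218.571 bits.
In bytes: 218.571/8 = 27.3 bytes.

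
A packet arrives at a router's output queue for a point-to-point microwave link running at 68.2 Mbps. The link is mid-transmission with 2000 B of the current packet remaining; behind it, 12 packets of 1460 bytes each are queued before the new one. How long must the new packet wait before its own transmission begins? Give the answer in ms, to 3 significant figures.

2.29 ms

Each queued packet: L/R = 11680/68200000 = 0.171261 ms.
12 queued → 2.05513 ms.
Plus remaining 16000 bits of current packet: 0.234604 ms.
Queuing delay = 2.29 ms.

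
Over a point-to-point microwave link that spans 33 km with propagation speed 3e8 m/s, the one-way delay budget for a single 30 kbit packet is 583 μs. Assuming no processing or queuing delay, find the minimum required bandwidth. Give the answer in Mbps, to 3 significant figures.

Propagation delay = 33000 / 300000000 = 110 μs.
Transmission budget = 583 − 110 = 473 μs.
R ≥ L / t_tx = 30000 bits / 0.000473 s = 63.4 Mbps.

63.4 Mbps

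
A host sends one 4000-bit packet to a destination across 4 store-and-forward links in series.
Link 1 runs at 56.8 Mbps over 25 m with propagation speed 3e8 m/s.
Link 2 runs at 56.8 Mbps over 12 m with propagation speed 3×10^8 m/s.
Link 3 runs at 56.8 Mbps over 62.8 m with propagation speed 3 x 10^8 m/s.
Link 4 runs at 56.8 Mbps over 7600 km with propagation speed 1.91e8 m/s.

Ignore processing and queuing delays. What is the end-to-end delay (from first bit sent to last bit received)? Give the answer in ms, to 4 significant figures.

40.07 ms

Transmission delay per hop = L/R = 4000/56800000 = 0.0704225 ms; 4 hops → 0.28169 ms.
Propagation delays (d/s per hop): 8.33333e-05, 4e-05, 0.000209333, 39.7906 ms; sum = 39.7909 ms.
End-to-end = 40.07 ms.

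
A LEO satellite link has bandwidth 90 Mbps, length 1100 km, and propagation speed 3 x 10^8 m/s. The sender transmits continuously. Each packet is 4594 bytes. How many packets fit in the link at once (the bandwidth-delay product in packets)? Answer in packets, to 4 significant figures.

8.979 packets

Propagation delay = 1100000 / 300000000 = 0.00366667 s.
BDP = R × t_prop = 90000000 × 0.00366667 = 330000 bits.
In packets of 36752 bits: 8.979 packets.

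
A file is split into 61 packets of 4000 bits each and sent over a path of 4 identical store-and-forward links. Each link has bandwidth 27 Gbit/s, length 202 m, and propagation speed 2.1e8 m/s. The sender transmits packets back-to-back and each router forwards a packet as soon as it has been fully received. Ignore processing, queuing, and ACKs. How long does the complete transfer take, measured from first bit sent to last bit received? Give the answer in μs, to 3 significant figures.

Per-hop transmission t_tx = L/R = 4000/27000000000 = 0.148148 μs.
Per-hop propagation t_prop = 202/210000000 = 0.961905 μs.
Pipeline fill: first packet needs 4·t_tx to clear all hops; remaining 60 packets each add one t_tx.
Total = (4+61-1)·t_tx + 4·t_prop = 64·0.148148 + 4·0.961905 = 13.3 μs.

13.3 μs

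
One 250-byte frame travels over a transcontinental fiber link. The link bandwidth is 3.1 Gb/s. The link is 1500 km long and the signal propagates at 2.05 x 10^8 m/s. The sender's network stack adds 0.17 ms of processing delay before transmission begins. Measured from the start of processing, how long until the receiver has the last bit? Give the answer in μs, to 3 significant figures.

L = 250 × 8 = 2000 bits.
Transmission delay = L/R = 2000 / 3100000000 = 0.645161 μs.
Propagation delay = d/s = 1500000 m / 2.05e+08 m/s = 7317.07 μs.
Plus processing delay 0.17 ms = 170 μs.
Total = 7490 μs.

7490 μs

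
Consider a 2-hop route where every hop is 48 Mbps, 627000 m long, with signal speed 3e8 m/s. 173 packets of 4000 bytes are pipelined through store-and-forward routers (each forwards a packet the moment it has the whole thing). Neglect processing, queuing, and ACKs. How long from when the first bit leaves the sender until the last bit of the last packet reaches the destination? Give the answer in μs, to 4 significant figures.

120200 μs

Per-hop transmission t_tx = L/R = 32000/48000000 = 666.667 μs.
Per-hop propagation t_prop = 627000/300000000 = 2090 μs.
Pipeline fill: first packet needs 2·t_tx to clear all hops; remaining 172 packets each add one t_tx.
Total = (2+173-1)·t_tx + 2·t_prop = 174·666.667 + 2·2090 = 120200 μs.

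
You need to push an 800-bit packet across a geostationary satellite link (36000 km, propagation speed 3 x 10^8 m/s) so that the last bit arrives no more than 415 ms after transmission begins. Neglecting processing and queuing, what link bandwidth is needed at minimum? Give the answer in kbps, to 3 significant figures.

Propagation delay = 36000000 / 300000000 = 120 ms.
Transmission budget = 415 − 120 = 295 ms.
R ≥ L / t_tx = 800 bits / 0.295 s = 2.71 kbps.

2.71 kbps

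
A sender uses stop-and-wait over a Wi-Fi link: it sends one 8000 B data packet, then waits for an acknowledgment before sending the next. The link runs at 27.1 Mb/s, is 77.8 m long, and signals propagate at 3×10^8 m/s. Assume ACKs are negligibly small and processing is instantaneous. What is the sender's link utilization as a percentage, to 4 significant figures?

t_tx = L/R = 64000/27100000 = 0.00236162 s.
t_prop = 77.8/300000000 = 2.59333e-07 s; RTT = 5.18667e-07 s.
Cycle = t_tx + RTT = 0.00236214 s.
Utilization = t_tx / cycle = 0.00236162/0.00236214 = 99.98 %.

99.98 %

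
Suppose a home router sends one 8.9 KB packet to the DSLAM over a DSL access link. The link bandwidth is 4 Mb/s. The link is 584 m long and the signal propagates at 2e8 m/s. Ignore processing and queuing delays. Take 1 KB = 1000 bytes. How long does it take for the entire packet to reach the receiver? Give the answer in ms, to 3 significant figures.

17.8 ms

L = 71200 bits.
Transmission delay = L/R = 71200 / 4000000 = 17.8 ms.
Propagation delay = d/s = 584 m / 200000000 m/s = 0.00292 ms.
Total = 17.8 ms.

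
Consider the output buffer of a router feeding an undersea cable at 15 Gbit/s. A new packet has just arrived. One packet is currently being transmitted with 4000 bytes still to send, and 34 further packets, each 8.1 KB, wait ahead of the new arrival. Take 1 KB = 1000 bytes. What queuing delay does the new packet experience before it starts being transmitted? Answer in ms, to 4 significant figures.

0.1490 ms

Each queued packet: L/R = 64800/15000000000 = 0.00432 ms.
34 queued → 0.14688 ms.
Plus remaining 32000 bits of current packet: 0.00213333 ms.
Queuing delay = 0.1490 ms.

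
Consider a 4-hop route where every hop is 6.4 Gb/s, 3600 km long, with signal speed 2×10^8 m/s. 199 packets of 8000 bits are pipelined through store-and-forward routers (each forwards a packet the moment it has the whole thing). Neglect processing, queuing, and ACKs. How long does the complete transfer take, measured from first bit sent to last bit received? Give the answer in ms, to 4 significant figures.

Per-hop transmission t_tx = L/R = 8000/6400000000 = 0.00125 ms.
Per-hop propagation t_prop = 3600000/200000000 = 18 ms.
Pipeline fill: first packet needs 4·t_tx to clear all hops; remaining 198 packets each add one t_tx.
Total = (4+199-1)·t_tx + 4·t_prop = 202·0.00125 + 4·18 = 72.25 ms.

72.25 ms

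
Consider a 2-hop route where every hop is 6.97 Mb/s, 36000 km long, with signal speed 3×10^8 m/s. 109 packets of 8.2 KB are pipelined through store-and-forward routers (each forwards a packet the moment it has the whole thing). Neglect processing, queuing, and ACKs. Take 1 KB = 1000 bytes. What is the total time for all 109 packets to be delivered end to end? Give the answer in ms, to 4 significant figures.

Per-hop transmission t_tx = L/R = 65600/6970000 = 9.41176 ms.
Per-hop propagation t_prop = 36000000/300000000 = 120 ms.
Pipeline fill: first packet needs 2·t_tx to clear all hops; remaining 108 packets each add one t_tx.
Total = (2+109-1)·t_tx + 2·t_prop = 110·9.41176 + 2·120 = 1275 ms.

1275 ms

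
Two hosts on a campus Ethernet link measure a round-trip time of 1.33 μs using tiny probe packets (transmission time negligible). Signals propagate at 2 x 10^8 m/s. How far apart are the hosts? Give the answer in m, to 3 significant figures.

One-way propagation = RTT/2 = 0.665 μs.
d = s × t = 200000000 × 6.65e-07 = 133 m.

133 m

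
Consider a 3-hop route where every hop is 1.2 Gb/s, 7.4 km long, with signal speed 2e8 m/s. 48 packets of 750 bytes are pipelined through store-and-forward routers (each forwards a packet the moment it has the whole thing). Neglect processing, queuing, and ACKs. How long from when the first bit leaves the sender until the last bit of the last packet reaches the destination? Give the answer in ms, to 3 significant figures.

Per-hop transmission t_tx = L/R = 6000/1200000000 = 0.005 ms.
Per-hop propagation t_prop = 7400/200000000 = 0.037 ms.
Pipeline fill: first packet needs 3·t_tx to clear all hops; remaining 47 packets each add one t_tx.
Total = (3+48-1)·t_tx + 3·t_prop = 50·0.005 + 3·0.037 = 0.361 ms.

0.361 ms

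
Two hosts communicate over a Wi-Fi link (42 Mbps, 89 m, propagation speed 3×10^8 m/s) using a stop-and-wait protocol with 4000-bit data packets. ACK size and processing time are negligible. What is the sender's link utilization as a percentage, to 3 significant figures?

99.4 %

t_tx = L/R = 4000/42000000 = 9.52381e-05 s.
t_prop = 89/300000000 = 2.96667e-07 s; RTT = 5.93333e-07 s.
Cycle = t_tx + RTT = 9.58314e-05 s.
Utilization = t_tx / cycle = 9.52381e-05/9.58314e-05 = 99.4 %.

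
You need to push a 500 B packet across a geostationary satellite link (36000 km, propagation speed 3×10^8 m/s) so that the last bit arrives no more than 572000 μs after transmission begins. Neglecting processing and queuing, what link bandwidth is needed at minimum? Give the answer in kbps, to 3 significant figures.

L = 4000 bits.
Propagation delay = 36000000 / 300000000 = 120000 μs.
Transmission budget = 572000 − 120000 = 452000 μs.
R ≥ L / t_tx = 4000 bits / 0.452 s = 8.85 kbps.

8.85 kbps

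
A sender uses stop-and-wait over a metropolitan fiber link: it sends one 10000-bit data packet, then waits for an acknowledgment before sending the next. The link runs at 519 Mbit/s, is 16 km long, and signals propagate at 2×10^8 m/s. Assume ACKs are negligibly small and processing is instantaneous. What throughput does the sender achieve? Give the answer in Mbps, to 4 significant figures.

t_tx = L/R = 10000/519000000 = 1.92678e-05 s.
t_prop = 16000/200000000 = 8e-05 s; RTT = 0.00016 s.
Cycle = t_tx + RTT = 0.000179268 s.
Throughput = L / cycle = 10000 / 0.000179268 = 55.78 Mbps.

55.78 Mbps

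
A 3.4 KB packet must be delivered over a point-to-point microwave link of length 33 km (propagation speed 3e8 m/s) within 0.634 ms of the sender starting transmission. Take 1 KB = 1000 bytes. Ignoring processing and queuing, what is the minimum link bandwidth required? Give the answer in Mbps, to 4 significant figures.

L = 27200 bits.
Propagation delay = 33000 / 300000000 = 0.11 ms.
Transmission budget = 0.634 − 0.11 = 0.524 ms.
R ≥ L / t_tx = 27200 bits / 0.000524 s = 51.91 Mbps.

51.91 Mbps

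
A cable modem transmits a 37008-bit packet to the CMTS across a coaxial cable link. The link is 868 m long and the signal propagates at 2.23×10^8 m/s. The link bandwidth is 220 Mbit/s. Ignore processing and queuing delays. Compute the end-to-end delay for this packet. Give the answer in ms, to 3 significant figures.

0.172 ms

Transmission delay = L/R = 37008 / 220000000 = 0.168218 ms.
Propagation delay = d/s = 868 m / 223000000 m/s = 0.00389238 ms.
Total = 0.172 ms.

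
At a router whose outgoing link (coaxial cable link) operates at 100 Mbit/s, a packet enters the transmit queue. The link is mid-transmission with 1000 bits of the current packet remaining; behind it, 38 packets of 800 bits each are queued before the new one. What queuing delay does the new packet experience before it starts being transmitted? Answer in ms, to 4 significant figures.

Each queued packet: L/R = 800/100000000 = 0.008 ms.
38 queued → 0.304 ms.
Plus remaining 1000 bits of current packet: 0.01 ms.
Queuing delay = 0.3140 ms.

0.3140 ms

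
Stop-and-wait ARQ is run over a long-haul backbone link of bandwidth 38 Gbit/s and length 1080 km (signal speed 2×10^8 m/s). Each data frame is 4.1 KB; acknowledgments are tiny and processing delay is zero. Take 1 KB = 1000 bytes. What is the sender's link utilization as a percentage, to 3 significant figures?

0.00799 %

t_tx = L/R = 32800/38000000000 = 8.63158e-07 s.
t_prop = 1080000/200000000 = 0.0054 s; RTT = 0.0108 s.
Cycle = t_tx + RTT = 0.0108009 s.
Utilization = t_tx / cycle = 8.63158e-07/0.0108009 = 0.00799 %.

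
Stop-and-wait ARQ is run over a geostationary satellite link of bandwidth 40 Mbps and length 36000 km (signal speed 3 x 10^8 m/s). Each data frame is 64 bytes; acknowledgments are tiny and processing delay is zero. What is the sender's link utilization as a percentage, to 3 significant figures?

t_tx = L/R = 512/40000000 = 1.28e-05 s.
t_prop = 36000000/300000000 = 0.12 s; RTT = 0.24 s.
Cycle = t_tx + RTT = 0.240013 s.
Utilization = t_tx / cycle = 1.28e-05/0.240013 = 0.00533 %.

0.00533 %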